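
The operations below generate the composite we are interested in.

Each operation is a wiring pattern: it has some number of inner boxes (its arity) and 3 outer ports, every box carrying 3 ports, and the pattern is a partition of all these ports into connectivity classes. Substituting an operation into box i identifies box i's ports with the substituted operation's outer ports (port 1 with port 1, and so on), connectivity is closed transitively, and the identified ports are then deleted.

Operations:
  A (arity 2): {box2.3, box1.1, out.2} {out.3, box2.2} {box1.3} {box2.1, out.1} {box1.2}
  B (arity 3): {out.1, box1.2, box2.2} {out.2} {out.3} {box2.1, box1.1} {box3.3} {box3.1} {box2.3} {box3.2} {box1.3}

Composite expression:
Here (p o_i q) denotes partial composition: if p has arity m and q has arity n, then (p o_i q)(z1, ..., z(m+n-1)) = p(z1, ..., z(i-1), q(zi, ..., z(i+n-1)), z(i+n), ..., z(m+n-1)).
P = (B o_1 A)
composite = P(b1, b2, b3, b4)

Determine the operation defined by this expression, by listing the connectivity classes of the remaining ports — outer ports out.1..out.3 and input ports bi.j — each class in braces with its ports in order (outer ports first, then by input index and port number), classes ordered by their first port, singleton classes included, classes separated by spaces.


{out.1, b1.1, b2.3, b3.2} {out.2} {out.3} {b1.2} {b1.3} {b2.1, b3.1} {b2.2} {b3.3} {b4.1} {b4.2} {b4.3}

Treat the ports identified at B as solder joints: merge, then drop.
stage A: inputs (b1, b2), connectivity {out.1, b2.1} {out.2, b1.1, b2.3} {out.3, b2.2} {b1.2} {b1.3}, out.j its boundary
stage B: inputs (b1, b2, b3, b4), connectivity {out.1, b1.1, b2.3, b3.2} {out.2} {out.3} {b1.2} {b1.3} {b2.1, b3.1} {b2.2} {b3.3} {b4.1} {b4.2} {b4.3}, out.j its boundary


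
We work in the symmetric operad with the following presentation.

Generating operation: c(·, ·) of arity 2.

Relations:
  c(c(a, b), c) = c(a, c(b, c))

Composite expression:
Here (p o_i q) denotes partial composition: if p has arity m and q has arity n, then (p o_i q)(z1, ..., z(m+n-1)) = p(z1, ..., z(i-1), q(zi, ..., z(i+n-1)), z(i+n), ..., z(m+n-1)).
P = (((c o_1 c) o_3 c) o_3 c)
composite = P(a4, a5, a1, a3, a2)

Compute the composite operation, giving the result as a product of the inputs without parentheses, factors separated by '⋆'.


a4 ⋆ a5 ⋆ a1 ⋆ a3 ⋆ a2


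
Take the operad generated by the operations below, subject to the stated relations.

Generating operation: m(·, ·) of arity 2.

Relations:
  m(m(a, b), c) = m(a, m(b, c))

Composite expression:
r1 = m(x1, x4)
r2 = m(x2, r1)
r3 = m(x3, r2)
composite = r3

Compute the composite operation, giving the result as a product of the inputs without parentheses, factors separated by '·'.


x3 · x2 · x1 · x4

Every regrouping of m is equal, so read the x-inputs in written order.
m(x1, x4) flattens to x1 · x4
m(x2, m(x1, x4)) flattens to x2 · x1 · x4
m(x3, m(x2, m(x1, x4))) flattens to x3 · x2 · x1 · x4


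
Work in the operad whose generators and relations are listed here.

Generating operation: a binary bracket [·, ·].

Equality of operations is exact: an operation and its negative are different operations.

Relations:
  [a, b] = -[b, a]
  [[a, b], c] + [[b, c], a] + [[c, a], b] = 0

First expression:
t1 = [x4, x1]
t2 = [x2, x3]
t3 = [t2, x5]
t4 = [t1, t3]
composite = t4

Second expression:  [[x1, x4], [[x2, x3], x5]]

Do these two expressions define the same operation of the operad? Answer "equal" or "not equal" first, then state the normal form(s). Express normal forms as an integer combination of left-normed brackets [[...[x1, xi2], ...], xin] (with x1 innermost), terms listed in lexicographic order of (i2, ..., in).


not equal; first: -[[[[x1, x4], x2], x3], x5] + [[[[x1, x4], x3], x2], x5] + [[[[x1, x4], x5], x2], x3] - [[[[x1, x4], x5], x3], x2]; second: [[[[x1, x4], x2], x3], x5] - [[[[x1, x4], x3], x2], x5] - [[[[x1, x4], x5], x2], x3] + [[[[x1, x4], x5], x3], x2]

Reducing the first expression gives -[[[[x1, x4], x2], x3], x5] + [[[[x1, x4], x3], x2], x5] + [[[[x1, x4], x5], x2], x3] - [[[[x1, x4], x5], x3], x2]
Reducing the second expression gives [[[[x1, x4], x2], x3], x5] - [[[[x1, x4], x3], x2], x5] - [[[[x1, x4], x5], x2], x3] + [[[[x1, x4], x5], x3], x2]
Distinct normal forms: not equal.


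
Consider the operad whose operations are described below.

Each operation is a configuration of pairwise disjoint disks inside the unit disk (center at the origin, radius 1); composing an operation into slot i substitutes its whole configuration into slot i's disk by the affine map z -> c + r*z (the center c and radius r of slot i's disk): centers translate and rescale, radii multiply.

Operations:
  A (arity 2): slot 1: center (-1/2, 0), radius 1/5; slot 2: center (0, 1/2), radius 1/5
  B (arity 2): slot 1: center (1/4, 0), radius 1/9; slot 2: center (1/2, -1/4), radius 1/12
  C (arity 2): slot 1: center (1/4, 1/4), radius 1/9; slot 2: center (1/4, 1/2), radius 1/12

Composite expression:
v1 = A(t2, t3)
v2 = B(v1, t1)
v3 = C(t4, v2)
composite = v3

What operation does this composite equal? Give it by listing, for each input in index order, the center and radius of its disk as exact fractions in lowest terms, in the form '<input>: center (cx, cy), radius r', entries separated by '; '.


t1: center (7/24, 23/48), radius 1/144; t2: center (115/432, 1/2), radius 1/540; t3: center (13/48, 109/216), radius 1/540; t4: center (1/4, 1/4), radius 1/9

Only the slot chain above each t matters under C; compose those maps.
t4: after 1 affine step, its disk has center (1/4, 1/4), radius 1/9
t2: after 3 affine steps, its disk has center (115/432, 1/2), radius 1/540
t3: after 3 affine steps, its disk has center (13/48, 109/216), radius 1/540
t1: after 2 affine steps, its disk has center (7/24, 23/48), radius 1/144


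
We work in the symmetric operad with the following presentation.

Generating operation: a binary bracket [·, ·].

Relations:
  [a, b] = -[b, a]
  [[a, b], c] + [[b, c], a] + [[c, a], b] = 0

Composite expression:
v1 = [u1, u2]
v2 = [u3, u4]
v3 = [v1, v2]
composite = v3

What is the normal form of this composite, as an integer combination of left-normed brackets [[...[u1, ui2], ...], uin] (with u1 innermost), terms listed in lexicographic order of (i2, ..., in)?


Left-normed coefficients sit on the u1-initial expansion words.
Composite bracket: [[u1, u2], [u3, u4]]
Full expansion: 8 signed words from ab - ba (2^3 = 8).
Keep just the words that open with u1:
  the word u1u2u3u4 carries sign +1 and contributes +[[[u1, u2], u3], u4]
  the word u1u2u4u3 carries sign -1 and contributes -[[[u1, u2], u4], u3]

[[[u1, u2], u3], u4] - [[[u1, u2], u4], u3]


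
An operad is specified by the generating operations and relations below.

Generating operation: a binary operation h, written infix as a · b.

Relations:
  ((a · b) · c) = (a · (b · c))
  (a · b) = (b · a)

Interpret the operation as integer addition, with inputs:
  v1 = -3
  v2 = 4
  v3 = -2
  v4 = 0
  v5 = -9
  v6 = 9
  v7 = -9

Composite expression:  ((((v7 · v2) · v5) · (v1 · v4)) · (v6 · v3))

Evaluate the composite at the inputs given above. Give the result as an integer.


-10


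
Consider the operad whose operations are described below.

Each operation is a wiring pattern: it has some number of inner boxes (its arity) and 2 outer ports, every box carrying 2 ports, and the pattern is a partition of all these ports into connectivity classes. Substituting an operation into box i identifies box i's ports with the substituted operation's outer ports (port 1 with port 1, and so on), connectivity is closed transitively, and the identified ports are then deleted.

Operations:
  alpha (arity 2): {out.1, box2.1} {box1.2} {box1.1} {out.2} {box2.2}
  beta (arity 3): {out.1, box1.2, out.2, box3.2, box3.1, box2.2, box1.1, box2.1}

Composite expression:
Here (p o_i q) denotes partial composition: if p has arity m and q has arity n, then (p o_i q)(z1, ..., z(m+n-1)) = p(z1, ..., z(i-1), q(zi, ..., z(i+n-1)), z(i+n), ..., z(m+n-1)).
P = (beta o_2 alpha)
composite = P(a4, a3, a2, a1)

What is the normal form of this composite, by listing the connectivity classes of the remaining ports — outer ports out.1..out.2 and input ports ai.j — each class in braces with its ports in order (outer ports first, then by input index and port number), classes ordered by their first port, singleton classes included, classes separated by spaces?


Substituting into beta glues patterns; closure does the rest.
composing alpha on (a3, a2), with out.j its own outer ports: {out.1, a2.1} {out.2} {a2.2} {a3.1} {a3.2}
composing beta on (a4, a3, a2, a1), with out.j its own outer ports: {out.1, out.2, a1.1, a1.2, a2.1, a4.1, a4.2} {a2.2} {a3.1} {a3.2}

{out.1, out.2, a1.1, a1.2, a2.1, a4.1, a4.2} {a2.2} {a3.1} {a3.2}


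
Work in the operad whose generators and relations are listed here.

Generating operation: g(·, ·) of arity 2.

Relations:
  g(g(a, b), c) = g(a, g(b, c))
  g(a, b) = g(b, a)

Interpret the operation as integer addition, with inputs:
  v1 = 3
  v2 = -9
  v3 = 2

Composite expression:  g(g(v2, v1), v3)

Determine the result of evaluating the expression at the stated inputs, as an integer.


-4

g(v2, v1) = -6
g(g(v2, v1), v3) = -4


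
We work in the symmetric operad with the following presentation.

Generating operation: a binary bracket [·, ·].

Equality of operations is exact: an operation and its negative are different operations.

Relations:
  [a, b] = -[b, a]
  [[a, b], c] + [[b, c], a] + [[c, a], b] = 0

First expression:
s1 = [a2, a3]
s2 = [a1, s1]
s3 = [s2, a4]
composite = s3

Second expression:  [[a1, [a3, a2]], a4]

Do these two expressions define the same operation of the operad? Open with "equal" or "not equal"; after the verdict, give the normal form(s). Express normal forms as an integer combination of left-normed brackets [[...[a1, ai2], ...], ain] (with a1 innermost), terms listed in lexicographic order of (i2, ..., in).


not equal — first [[[a1, a2], a3], a4] - [[[a1, a3], a2], a4], second -[[[a1, a2], a3], a4] + [[[a1, a3], a2], a4]

The first expression reduces to [[[a1, a2], a3], a4] - [[[a1, a3], a2], a4]
The second expression reduces to -[[[a1, a2], a3], a4] + [[[a1, a3], a2], a4]
Distinct normal forms: not equal.


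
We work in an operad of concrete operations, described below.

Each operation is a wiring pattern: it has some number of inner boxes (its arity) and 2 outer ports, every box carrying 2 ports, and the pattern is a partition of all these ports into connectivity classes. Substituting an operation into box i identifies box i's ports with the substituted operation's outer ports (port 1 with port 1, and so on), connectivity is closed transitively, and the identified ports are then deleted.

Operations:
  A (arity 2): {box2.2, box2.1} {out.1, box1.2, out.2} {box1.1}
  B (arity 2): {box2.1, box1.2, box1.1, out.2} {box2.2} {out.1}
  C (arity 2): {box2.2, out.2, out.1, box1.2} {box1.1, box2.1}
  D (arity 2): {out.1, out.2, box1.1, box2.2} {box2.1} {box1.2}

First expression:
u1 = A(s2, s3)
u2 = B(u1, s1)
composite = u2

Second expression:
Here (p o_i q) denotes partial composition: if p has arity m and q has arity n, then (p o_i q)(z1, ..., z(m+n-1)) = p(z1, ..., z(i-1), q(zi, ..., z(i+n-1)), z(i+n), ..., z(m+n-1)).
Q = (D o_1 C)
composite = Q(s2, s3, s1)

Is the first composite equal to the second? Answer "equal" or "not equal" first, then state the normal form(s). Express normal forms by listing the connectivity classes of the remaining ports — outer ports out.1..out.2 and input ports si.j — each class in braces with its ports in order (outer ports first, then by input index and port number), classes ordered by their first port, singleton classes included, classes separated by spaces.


not equal — first {out.1} {out.2, s1.1, s2.2} {s1.2} {s2.1} {s3.1, s3.2}, second {out.1, out.2, s1.2, s2.2, s3.2} {s1.1} {s2.1, s3.1}

The first expression, normalized: {out.1} {out.2, s1.1, s2.2} {s1.2} {s2.1} {s3.1, s3.2}
The second expression, normalized: {out.1, out.2, s1.2, s2.2, s3.2} {s1.1} {s2.1, s3.1}
Distinct normal forms: not equal.


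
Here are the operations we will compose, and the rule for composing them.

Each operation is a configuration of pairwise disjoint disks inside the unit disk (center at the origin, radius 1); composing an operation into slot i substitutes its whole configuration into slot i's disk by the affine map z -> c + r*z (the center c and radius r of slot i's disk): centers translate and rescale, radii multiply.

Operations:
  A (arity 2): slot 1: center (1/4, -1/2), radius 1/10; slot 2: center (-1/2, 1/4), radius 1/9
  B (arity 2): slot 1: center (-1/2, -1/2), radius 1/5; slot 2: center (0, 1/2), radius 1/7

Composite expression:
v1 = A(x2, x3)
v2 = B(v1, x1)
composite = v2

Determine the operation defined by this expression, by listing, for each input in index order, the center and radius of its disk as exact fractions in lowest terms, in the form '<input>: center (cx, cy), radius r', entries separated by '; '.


x1: center (0, 1/2), radius 1/7; x2: center (-9/20, -3/5), radius 1/50; x3: center (-3/5, -9/20), radius 1/45

Affine substitution under B: radii multiply and x-centers shift.
input x2: applying the 2 nested substitutions gives center (-9/20, -3/5), radius 1/50
input x3: applying the 2 nested substitutions gives center (-3/5, -9/20), radius 1/45
input x1: applying the 1 nested substitution gives center (0, 1/2), radius 1/7


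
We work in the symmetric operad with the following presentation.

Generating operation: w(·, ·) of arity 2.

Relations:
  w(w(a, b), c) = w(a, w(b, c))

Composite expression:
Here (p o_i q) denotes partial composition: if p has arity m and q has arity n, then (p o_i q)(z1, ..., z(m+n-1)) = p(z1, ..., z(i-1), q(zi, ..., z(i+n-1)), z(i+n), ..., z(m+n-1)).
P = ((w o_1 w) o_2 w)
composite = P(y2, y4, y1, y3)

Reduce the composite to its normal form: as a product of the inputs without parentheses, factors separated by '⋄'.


y2 ⋄ y4 ⋄ y1 ⋄ y3

Every regrouping of w is equal, so read the y-inputs in written order.
w(y4, y1) flattens to y4 ⋄ y1
w(y2, w(y4, y1)) flattens to y2 ⋄ y4 ⋄ y1
w(w(y2, w(y4, y1)), y3) flattens to y2 ⋄ y4 ⋄ y1 ⋄ y3


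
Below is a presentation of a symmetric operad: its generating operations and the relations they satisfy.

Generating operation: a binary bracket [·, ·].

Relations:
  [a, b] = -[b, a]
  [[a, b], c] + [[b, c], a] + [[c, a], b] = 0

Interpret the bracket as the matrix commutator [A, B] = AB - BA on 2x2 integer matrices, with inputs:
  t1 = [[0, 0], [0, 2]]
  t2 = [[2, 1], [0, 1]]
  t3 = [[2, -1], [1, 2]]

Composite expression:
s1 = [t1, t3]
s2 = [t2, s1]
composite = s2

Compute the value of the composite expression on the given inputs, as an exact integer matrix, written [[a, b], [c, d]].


[[2, 2], [-2, -2]]

[t1, t3] = [[0, 2], [2, 0]]
[t2, [t1, t3]] = [[2, 2], [-2, -2]]


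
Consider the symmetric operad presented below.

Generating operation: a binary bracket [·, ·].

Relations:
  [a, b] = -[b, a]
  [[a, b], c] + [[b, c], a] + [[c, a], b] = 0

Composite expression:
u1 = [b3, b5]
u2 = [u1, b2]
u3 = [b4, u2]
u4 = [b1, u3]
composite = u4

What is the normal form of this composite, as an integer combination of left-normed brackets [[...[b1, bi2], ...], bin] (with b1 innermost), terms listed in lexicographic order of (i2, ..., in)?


[[[[b1, b2], b3], b5], b4] - [[[[b1, b2], b5], b3], b4] - [[[[b1, b3], b5], b2], b4] - [[[[b1, b4], b2], b3], b5] + [[[[b1, b4], b2], b5], b3] + [[[[b1, b4], b3], b5], b2] - [[[[b1, b4], b5], b3], b2] + [[[[b1, b5], b3], b2], b4]


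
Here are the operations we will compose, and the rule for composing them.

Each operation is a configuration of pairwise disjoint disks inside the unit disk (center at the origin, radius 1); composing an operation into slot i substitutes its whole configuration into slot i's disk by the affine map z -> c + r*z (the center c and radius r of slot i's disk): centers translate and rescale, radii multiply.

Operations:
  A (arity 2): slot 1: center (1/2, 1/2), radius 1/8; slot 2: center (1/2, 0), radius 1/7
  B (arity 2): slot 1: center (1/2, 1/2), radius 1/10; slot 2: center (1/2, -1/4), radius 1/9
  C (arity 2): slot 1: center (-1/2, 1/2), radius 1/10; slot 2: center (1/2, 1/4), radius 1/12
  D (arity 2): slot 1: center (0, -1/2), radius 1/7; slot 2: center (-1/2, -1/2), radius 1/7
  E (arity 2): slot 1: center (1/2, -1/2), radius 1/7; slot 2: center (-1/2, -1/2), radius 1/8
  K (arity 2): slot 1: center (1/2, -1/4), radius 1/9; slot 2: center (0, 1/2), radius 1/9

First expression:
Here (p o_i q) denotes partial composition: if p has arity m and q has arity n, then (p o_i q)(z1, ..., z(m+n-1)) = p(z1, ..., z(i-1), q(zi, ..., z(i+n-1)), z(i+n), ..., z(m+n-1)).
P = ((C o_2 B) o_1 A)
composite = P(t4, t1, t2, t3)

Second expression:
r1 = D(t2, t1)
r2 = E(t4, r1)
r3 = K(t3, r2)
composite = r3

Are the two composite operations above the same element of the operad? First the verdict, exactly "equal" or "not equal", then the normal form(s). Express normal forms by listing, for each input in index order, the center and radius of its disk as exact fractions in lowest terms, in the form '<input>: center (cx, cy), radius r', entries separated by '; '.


not equal; first: t1: center (-9/20, 1/2), radius 1/70; t2: center (13/24, 7/24), radius 1/120; t3: center (13/24, 11/48), radius 1/108; t4: center (-9/20, 11/20), radius 1/80; second: t1: center (-1/16, 7/16), radius 1/504; t2: center (-1/18, 7/16), radius 1/504; t3: center (1/2, -1/4), radius 1/9; t4: center (1/18, 4/9), radius 1/63

Normal form of the first expression: t1: center (-9/20, 1/2), radius 1/70; t2: center (13/24, 7/24), radius 1/120; t3: center (13/24, 11/48), radius 1/108; t4: center (-9/20, 11/20), radius 1/80
Normal form of the second expression: t1: center (-1/16, 7/16), radius 1/504; t2: center (-1/18, 7/16), radius 1/504; t3: center (1/2, -1/4), radius 1/9; t4: center (1/18, 4/9), radius 1/63
The normal forms differ: not equal.


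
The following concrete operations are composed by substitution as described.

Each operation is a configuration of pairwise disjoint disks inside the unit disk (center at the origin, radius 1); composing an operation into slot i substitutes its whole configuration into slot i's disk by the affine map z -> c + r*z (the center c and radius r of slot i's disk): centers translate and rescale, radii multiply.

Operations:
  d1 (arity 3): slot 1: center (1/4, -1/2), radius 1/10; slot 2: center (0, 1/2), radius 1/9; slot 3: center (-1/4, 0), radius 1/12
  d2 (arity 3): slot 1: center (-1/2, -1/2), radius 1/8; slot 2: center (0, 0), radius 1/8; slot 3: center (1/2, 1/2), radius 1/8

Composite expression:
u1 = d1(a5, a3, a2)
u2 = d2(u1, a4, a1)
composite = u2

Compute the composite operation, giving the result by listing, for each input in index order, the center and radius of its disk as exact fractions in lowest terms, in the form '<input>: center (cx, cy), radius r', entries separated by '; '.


a1: center (1/2, 1/2), radius 1/8; a2: center (-17/32, -1/2), radius 1/96; a3: center (-1/2, -7/16), radius 1/72; a4: center (0, 0), radius 1/8; a5: center (-15/32, -9/16), radius 1/80

Below d2, radii multiply path by path; the a-disk centers shift.
for a5, the 2-step affine chain lands on center (-15/32, -9/16), radius 1/80
for a3, the 2-step affine chain lands on center (-1/2, -7/16), radius 1/72
for a2, the 2-step affine chain lands on center (-17/32, -1/2), radius 1/96
for a4, the 1-step affine chain lands on center (0, 0), radius 1/8
for a1, the 1-step affine chain lands on center (1/2, 1/2), radius 1/8


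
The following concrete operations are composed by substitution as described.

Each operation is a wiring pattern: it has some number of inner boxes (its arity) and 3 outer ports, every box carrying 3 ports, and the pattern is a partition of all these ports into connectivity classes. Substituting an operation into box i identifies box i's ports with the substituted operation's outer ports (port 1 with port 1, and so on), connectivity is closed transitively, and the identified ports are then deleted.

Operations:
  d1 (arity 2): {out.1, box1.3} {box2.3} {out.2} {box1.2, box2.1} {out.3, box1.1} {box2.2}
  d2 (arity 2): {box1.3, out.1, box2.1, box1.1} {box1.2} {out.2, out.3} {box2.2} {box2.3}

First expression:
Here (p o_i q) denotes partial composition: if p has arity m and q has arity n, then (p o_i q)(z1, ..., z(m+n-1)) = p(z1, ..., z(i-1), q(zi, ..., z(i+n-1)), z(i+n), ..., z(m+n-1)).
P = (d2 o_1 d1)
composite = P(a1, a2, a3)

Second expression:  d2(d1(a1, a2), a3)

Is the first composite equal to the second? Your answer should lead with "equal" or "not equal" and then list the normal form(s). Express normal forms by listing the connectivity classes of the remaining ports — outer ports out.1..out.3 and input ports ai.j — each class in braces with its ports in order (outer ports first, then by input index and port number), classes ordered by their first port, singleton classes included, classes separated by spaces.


The first expression reduces to {out.1, a1.1, a1.3, a3.1} {out.2, out.3} {a1.2, a2.1} {a2.2} {a2.3} {a3.2} {a3.3}
The second expression reduces to {out.1, a1.1, a1.3, a3.1} {out.2, out.3} {a1.2, a2.1} {a2.2} {a2.3} {a3.2} {a3.3}
The normal forms match — equal.

equal: each reduces to {out.1, a1.1, a1.3, a3.1} {out.2, out.3} {a1.2, a2.1} {a2.2} {a2.3} {a3.2} {a3.3}


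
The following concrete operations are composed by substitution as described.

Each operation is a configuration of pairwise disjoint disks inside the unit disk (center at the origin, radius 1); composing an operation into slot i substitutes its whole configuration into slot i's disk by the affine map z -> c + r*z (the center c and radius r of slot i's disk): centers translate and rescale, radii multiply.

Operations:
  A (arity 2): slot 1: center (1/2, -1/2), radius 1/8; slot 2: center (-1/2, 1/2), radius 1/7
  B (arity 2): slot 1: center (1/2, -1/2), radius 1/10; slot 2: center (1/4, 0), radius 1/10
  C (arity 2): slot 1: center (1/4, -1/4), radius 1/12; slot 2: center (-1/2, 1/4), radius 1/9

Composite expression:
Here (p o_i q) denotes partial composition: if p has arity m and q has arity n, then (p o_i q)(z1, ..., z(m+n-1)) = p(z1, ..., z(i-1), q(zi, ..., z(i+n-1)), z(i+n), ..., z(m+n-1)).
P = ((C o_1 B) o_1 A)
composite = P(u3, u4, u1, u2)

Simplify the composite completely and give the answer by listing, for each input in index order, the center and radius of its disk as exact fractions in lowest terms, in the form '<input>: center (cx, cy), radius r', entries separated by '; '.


u1: center (13/48, -1/4), radius 1/120; u2: center (-1/2, 1/4), radius 1/9; u3: center (71/240, -71/240), radius 1/960; u4: center (23/80, -23/80), radius 1/840

Follow each u-input down from C: c' goes to c + r*c', radius to r*r'.
tracing u3 down its 3-map path: center (71/240, -71/240), radius 1/960
tracing u4 down its 3-map path: center (23/80, -23/80), radius 1/840
tracing u1 down its 2-map path: center (13/48, -1/4), radius 1/120
tracing u2 down its 1-map path: center (-1/2, 1/4), radius 1/9


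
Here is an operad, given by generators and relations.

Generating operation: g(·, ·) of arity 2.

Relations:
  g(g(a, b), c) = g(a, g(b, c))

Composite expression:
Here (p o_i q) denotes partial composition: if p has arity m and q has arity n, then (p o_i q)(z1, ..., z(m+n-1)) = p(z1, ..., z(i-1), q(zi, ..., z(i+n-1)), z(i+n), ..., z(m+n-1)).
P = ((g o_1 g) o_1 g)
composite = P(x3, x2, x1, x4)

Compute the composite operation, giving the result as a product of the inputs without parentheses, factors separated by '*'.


x3 * x2 * x1 * x4

Every regrouping of g is equal, so read the x-inputs in written order.
g(x3, x2) unparenthesizes to x3 * x2
g(g(x3, x2), x1) unparenthesizes to x3 * x2 * x1
g(g(g(x3, x2), x1), x4) unparenthesizes to x3 * x2 * x1 * x4


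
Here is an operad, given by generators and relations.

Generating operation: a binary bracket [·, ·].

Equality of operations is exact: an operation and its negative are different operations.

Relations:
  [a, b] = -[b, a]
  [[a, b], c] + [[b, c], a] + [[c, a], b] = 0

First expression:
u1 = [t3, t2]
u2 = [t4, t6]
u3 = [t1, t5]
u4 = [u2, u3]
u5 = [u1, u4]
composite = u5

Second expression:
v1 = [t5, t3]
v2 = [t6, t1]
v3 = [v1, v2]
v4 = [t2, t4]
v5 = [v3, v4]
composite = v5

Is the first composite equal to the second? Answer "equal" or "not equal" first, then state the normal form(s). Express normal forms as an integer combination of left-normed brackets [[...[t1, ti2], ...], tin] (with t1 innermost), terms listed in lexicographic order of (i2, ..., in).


not equal — first -[[[[[t1, t5], t4], t6], t2], t3] + [[[[[t1, t5], t4], t6], t3], t2] + [[[[[t1, t5], t6], t4], t2], t3] - [[[[[t1, t5], t6], t4], t3], t2], second -[[[[[t1, t6], t3], t5], t2], t4] + [[[[[t1, t6], t3], t5], t4], t2] + [[[[[t1, t6], t5], t3], t2], t4] - [[[[[t1, t6], t5], t3], t4], t2]

In normal form, the first expression is -[[[[[t1, t5], t4], t6], t2], t3] + [[[[[t1, t5], t4], t6], t3], t2] + [[[[[t1, t5], t6], t4], t2], t3] - [[[[[t1, t5], t6], t4], t3], t2]
In normal form, the second expression is -[[[[[t1, t6], t3], t5], t2], t4] + [[[[[t1, t6], t3], t5], t4], t2] + [[[[[t1, t6], t5], t3], t2], t4] - [[[[[t1, t6], t5], t3], t4], t2]
Different reductions; not equal.


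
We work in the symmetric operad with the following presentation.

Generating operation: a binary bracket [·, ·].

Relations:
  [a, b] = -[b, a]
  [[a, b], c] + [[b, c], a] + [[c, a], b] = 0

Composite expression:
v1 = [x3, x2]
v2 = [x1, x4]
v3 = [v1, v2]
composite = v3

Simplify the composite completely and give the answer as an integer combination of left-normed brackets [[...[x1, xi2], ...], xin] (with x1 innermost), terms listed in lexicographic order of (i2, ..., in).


[[[x1, x4], x2], x3] - [[[x1, x4], x3], x2]


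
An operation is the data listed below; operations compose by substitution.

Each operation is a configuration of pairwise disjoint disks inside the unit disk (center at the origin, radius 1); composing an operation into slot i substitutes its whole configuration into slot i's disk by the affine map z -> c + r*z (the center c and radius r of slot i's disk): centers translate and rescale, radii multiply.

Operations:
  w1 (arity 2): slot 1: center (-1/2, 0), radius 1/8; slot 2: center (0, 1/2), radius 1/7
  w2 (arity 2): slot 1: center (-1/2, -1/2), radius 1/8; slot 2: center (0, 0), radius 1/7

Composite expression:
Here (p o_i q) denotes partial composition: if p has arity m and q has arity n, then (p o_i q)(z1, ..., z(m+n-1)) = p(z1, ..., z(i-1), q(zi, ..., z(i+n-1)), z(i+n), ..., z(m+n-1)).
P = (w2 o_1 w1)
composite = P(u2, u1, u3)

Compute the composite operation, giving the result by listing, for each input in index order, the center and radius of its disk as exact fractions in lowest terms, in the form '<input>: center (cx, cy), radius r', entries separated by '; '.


u1: center (-1/2, -7/16), radius 1/56; u2: center (-9/16, -1/2), radius 1/64; u3: center (0, 0), radius 1/7

Affine substitution under w2: radii multiply and u-centers shift.
input u2: applying the 2 nested substitutions gives center (-9/16, -1/2), radius 1/64
input u1: applying the 2 nested substitutions gives center (-1/2, -7/16), radius 1/56
input u3: applying the 1 nested substitution gives center (0, 0), radius 1/7


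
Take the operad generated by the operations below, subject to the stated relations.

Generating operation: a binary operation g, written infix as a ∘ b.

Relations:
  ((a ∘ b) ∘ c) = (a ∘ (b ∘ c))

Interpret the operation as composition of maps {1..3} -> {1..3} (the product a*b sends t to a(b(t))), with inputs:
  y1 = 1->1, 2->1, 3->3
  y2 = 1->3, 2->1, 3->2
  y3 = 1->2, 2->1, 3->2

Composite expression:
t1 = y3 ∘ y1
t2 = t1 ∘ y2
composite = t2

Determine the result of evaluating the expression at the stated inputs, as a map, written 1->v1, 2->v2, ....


1->2, 2->2, 3->2

(y3 ∘ y1) = 1->2, 2->2, 3->2
((y3 ∘ y1) ∘ y2) = 1->2, 2->2, 3->2


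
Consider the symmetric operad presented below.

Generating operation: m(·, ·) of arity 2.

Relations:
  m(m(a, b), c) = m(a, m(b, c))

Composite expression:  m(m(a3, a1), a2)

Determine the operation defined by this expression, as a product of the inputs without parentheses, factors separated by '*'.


Key point: m is associative — brackets drop, the a-order remains.
m(a3, a1) flattens to a3 * a1
m(m(a3, a1), a2) flattens to a3 * a1 * a2

a3 * a1 * a2


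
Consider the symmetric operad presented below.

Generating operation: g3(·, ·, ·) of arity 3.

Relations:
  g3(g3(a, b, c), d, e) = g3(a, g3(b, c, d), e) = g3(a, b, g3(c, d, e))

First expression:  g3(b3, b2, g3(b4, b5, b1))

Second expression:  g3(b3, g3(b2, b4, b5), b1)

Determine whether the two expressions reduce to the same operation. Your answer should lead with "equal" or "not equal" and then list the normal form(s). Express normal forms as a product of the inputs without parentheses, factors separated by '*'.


In normal form, the first expression is b3 * b2 * b4 * b5 * b1
In normal form, the second expression is b3 * b2 * b4 * b5 * b1
Identical normal forms: equal.

equal: each reduces to b3 * b2 * b4 * b5 * b1


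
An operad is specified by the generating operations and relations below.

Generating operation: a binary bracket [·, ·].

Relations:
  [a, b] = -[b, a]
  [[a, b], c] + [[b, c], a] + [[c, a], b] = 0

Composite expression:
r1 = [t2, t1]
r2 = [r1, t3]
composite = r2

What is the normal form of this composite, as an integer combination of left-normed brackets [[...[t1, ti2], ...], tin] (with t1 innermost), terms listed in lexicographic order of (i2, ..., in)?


-[[t1, t2], t3]

In the tensor algebra, words opening t1 carry the t1-anchored form.
Composite bracket: [[t2, t1], t3]
The bracket unfolds into 4 signed words via [a, b] = ab - ba (2^2 = 4).
Only words starting with t1 matter:
  sign of t1t2t3 is -1, so it contributes -[[t1, t2], t3]


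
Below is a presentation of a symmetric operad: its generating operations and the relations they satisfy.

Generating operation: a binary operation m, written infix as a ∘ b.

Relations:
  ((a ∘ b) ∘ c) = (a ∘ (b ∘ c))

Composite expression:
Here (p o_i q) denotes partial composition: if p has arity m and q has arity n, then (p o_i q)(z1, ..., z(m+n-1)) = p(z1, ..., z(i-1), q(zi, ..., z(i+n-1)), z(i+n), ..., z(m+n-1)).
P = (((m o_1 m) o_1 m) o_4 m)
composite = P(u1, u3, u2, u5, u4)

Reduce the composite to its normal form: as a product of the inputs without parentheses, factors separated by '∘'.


All parenthesizations of m agree; list the u-inputs left to right.
(u1 ∘ u3) unparenthesizes to u1 ∘ u3
((u1 ∘ u3) ∘ u2) unparenthesizes to u1 ∘ u3 ∘ u2
(u5 ∘ u4) unparenthesizes to u5 ∘ u4
(((u1 ∘ u3) ∘ u2) ∘ (u5 ∘ u4)) unparenthesizes to u1 ∘ u3 ∘ u2 ∘ u5 ∘ u4

u1 ∘ u3 ∘ u2 ∘ u5 ∘ u4


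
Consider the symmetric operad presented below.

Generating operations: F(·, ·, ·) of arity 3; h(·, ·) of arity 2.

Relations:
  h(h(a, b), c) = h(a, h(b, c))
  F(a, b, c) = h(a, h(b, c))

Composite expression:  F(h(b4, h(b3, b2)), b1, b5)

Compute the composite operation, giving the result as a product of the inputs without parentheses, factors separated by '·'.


b4 · b3 · b2 · b1 · b5


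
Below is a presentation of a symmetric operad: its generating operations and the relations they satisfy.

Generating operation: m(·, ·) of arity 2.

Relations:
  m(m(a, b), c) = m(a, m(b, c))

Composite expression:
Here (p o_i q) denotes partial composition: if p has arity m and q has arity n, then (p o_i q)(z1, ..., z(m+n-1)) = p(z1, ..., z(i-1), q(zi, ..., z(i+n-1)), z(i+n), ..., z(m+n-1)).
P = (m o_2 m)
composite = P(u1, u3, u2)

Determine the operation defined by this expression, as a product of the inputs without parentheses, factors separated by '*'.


u1 * u3 * u2


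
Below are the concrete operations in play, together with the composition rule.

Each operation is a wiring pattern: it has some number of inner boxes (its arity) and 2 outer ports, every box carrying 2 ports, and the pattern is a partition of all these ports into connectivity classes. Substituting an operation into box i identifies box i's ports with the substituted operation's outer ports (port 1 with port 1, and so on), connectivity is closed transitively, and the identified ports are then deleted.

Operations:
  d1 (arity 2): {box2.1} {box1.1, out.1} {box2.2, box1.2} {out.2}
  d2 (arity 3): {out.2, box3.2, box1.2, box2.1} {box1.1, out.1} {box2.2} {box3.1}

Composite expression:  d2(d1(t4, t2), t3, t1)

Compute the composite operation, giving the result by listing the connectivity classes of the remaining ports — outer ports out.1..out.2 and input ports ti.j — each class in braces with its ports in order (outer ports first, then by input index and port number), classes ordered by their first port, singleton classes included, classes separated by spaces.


Two ports join when wires chain via d2-identified ports.
through d1, on inputs (t4, t2): {out.1, t4.1} {out.2} {t2.1} {t2.2, t4.2} (out.j = stage outer ports)
through d2, on inputs (t4, t2, t3, t1): {out.1, t4.1} {out.2, t1.2, t3.1} {t1.1} {t2.1} {t2.2, t4.2} {t3.2} (out.j = stage outer ports)

{out.1, t4.1} {out.2, t1.2, t3.1} {t1.1} {t2.1} {t2.2, t4.2} {t3.2}


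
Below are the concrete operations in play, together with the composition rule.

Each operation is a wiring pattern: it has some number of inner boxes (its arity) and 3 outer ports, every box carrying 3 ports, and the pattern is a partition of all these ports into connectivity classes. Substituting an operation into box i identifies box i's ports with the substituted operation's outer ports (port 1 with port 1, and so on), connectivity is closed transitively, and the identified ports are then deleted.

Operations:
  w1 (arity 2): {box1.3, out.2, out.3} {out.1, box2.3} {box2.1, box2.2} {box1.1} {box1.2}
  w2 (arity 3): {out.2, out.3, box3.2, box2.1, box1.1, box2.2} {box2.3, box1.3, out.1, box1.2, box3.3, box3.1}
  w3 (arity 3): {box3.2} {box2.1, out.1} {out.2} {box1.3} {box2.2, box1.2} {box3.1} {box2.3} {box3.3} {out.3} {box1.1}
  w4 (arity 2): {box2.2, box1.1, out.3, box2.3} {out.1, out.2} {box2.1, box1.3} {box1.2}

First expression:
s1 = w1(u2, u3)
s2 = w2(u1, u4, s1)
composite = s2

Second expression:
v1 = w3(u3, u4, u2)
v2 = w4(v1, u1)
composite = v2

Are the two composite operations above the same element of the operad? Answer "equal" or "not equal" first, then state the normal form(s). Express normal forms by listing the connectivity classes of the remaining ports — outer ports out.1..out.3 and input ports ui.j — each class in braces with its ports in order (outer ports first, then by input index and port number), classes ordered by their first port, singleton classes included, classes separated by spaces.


not equal; first: {out.1, out.2, out.3, u1.1, u1.2, u1.3, u2.3, u3.3, u4.1, u4.2, u4.3} {u2.1} {u2.2} {u3.1, u3.2}; second: {out.1, out.2} {out.3, u1.2, u1.3, u4.1} {u1.1} {u2.1} {u2.2} {u2.3} {u3.1} {u3.2, u4.2} {u3.3} {u4.3}


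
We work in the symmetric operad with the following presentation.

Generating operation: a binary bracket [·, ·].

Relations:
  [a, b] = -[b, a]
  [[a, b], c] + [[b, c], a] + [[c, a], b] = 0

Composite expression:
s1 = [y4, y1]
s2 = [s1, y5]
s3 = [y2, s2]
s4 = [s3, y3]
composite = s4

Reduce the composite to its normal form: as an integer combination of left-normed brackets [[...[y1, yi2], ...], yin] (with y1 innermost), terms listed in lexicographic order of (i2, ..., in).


Left-normed coefficients sit on the y1-initial expansion words.
Composite bracket: [[y2, [[y4, y1], y5]], y3]
Each bracket splits as ab - ba, giving 16 signed words (2^4 = 16).
Collect the words opening with y1:
  y1y4y5y2y3 appears with sign +1, giving the term +[[[[y1, y4], y5], y2], y3]

[[[[y1, y4], y5], y2], y3]


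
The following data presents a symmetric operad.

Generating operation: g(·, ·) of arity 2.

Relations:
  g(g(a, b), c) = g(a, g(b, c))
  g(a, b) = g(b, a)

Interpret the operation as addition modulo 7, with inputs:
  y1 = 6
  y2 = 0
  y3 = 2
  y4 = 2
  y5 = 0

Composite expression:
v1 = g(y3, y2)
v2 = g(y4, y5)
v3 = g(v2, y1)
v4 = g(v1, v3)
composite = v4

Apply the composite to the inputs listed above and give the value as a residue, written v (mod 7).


3 (mod 7)

g(y3, y2) = 2
g(y4, y5) = 2
g(g(y4, y5), y1) = 1
g(g(y3, y2), g(g(y4, y5), y1)) = 3


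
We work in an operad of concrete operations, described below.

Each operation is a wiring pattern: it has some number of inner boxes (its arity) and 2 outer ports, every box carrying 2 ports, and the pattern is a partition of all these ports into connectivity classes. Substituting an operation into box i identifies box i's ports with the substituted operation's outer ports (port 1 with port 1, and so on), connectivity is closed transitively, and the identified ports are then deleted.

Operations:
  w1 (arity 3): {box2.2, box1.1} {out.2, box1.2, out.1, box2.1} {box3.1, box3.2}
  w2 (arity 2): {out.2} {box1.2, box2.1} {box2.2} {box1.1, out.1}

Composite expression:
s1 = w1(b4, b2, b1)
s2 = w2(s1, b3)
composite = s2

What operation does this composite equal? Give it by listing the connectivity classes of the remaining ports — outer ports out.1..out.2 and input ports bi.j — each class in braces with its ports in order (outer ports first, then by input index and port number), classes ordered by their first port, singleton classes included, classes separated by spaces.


Treat the ports identified at w2 as solder joints: merge, then drop.
through w1, on inputs (b4, b2, b1): {out.1, out.2, b2.1, b4.2} {b1.1, b1.2} {b2.2, b4.1} (out.j = stage outer ports)
through w2, on inputs (b4, b2, b1, b3): {out.1, b2.1, b3.1, b4.2} {out.2} {b1.1, b1.2} {b2.2, b4.1} {b3.2} (out.j = stage outer ports)

{out.1, b2.1, b3.1, b4.2} {out.2} {b1.1, b1.2} {b2.2, b4.1} {b3.2}


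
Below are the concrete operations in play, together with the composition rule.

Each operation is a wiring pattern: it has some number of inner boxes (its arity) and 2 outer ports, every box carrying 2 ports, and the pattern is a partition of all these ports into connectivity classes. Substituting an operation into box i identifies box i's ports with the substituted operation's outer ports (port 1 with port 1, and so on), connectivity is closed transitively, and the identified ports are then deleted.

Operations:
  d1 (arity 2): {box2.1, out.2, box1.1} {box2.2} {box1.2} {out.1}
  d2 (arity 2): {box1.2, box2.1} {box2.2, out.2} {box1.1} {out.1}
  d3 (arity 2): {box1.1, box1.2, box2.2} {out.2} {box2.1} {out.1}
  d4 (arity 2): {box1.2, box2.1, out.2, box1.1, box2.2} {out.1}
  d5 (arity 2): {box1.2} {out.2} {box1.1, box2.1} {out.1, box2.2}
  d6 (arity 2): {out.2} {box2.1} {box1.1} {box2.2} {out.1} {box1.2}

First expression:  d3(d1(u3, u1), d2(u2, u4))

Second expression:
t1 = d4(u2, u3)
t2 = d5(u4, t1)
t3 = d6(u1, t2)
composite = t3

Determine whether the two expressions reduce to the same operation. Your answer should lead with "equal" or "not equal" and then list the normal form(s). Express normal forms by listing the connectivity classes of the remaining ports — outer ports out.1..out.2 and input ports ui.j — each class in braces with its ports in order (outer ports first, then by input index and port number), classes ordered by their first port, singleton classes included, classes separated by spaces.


Normal form of the first expression: {out.1} {out.2} {u1.1, u3.1, u4.2} {u1.2} {u2.1} {u2.2, u4.1} {u3.2}
Normal form of the second expression: {out.1} {out.2} {u1.1} {u1.2} {u2.1, u2.2, u3.1, u3.2} {u4.1} {u4.2}
The forms do not match — not equal.

not equal: they reduce to {out.1} {out.2} {u1.1, u3.1, u4.2} {u1.2} {u2.1} {u2.2, u4.1} {u3.2} and {out.1} {out.2} {u1.1} {u1.2} {u2.1, u2.2, u3.1, u3.2} {u4.1} {u4.2}


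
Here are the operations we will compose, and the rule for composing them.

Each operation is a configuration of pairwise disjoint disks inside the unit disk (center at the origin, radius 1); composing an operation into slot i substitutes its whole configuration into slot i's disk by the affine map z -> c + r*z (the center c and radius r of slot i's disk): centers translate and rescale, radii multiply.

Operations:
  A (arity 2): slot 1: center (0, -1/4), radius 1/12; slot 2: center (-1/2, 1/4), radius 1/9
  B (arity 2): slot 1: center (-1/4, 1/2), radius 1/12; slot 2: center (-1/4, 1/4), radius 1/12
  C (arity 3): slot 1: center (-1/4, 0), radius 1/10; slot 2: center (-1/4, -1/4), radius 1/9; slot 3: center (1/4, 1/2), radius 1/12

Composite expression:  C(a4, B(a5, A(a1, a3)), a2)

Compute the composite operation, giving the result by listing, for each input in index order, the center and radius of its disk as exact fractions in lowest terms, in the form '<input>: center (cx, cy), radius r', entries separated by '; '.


a1: center (-5/18, -97/432), radius 1/1296; a2: center (1/4, 1/2), radius 1/12; a3: center (-61/216, -95/432), radius 1/972; a4: center (-1/4, 0), radius 1/10; a5: center (-5/18, -7/36), radius 1/108

Each a-disk chains the slot maps above it in C; radii multiply.
input a4: composing its 1 substitution step yields center (-1/4, 0), radius 1/10
input a5: composing its 2 substitution steps yields center (-5/18, -7/36), radius 1/108
input a1: composing its 3 substitution steps yields center (-5/18, -97/432), radius 1/1296
input a3: composing its 3 substitution steps yields center (-61/216, -95/432), radius 1/972
input a2: composing its 1 substitution step yields center (1/4, 1/2), radius 1/12
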